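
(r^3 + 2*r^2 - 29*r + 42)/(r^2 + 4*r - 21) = r - 2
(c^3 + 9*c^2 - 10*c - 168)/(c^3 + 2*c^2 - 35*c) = (c^2 + 2*c - 24)/(c*(c - 5))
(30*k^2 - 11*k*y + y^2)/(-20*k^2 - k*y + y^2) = (-6*k + y)/(4*k + y)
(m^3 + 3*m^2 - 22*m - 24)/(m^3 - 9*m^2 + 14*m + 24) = (m + 6)/(m - 6)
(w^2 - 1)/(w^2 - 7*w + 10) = (w^2 - 1)/(w^2 - 7*w + 10)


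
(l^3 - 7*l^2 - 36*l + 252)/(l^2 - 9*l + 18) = (l^2 - l - 42)/(l - 3)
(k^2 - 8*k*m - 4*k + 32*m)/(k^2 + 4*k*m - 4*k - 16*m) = (k - 8*m)/(k + 4*m)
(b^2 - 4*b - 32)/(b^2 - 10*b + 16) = (b + 4)/(b - 2)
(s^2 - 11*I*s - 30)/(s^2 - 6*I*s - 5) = (s - 6*I)/(s - I)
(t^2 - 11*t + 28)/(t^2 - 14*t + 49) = (t - 4)/(t - 7)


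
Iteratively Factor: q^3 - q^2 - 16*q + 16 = (q + 4)*(q^2 - 5*q + 4) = (q - 1)*(q + 4)*(q - 4)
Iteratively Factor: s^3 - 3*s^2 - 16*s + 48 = (s + 4)*(s^2 - 7*s + 12) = (s - 3)*(s + 4)*(s - 4)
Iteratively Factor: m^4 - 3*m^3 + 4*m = (m - 2)*(m^3 - m^2 - 2*m) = (m - 2)*(m + 1)*(m^2 - 2*m) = m*(m - 2)*(m + 1)*(m - 2)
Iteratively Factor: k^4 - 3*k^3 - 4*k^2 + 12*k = (k - 3)*(k^3 - 4*k) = (k - 3)*(k - 2)*(k^2 + 2*k) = (k - 3)*(k - 2)*(k + 2)*(k)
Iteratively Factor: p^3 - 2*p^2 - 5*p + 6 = (p - 3)*(p^2 + p - 2) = (p - 3)*(p + 2)*(p - 1)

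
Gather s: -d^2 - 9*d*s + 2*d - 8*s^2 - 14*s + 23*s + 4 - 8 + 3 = -d^2 + 2*d - 8*s^2 + s*(9 - 9*d) - 1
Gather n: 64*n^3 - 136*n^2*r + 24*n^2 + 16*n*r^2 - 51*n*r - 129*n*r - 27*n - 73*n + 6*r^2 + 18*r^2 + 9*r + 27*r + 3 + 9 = 64*n^3 + n^2*(24 - 136*r) + n*(16*r^2 - 180*r - 100) + 24*r^2 + 36*r + 12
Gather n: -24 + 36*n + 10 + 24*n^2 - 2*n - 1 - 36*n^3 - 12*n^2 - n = -36*n^3 + 12*n^2 + 33*n - 15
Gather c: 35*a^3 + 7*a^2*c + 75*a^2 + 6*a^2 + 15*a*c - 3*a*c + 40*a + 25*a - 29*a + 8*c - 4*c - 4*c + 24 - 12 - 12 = 35*a^3 + 81*a^2 + 36*a + c*(7*a^2 + 12*a)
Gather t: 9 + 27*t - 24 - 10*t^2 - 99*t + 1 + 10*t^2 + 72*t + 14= 0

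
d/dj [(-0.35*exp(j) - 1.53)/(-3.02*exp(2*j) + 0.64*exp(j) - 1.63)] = (-1.057*exp(2*j) - 9.2412*exp(j) + 1.5497)*exp(j)/(9.1204*exp(4*j) - 3.8656*exp(3*j) + 10.2548*exp(2*j) - 2.0864*exp(j) + 2.6569)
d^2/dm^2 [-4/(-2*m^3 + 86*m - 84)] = 4*(-3*m*(m^3 - 43*m + 42) + (3*m^2 - 43)^2)/(m^3 - 43*m + 42)^3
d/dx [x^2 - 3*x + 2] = 2*x - 3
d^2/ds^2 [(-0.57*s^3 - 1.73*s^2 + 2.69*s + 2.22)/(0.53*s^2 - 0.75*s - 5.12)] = (4.44089209850063e-16*s^4 - 3.598862*s^3 - 37.55838*s^2 - 51.150444*s - 96.81514)/(0.148877*s^6 - 0.632025*s^5 - 3.420249*s^4 + 11.789325*s^3 + 33.040896*s^2 - 58.9824*s - 134.217728)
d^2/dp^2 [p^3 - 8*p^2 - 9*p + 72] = 6*p - 16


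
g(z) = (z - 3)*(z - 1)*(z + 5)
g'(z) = (z - 3)*(z - 1) + (z - 3)*(z + 5) + (z - 1)*(z + 5)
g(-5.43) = -23.31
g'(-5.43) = 60.59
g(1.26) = -2.83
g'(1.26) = -9.72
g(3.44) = 9.06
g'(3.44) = 25.38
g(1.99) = -6.99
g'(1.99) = -1.14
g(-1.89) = 43.95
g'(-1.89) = -10.06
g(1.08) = -0.93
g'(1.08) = -11.34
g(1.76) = -6.37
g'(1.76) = -4.19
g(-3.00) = 48.00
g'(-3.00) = 4.00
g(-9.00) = -480.00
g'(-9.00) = 208.00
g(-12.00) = -1365.00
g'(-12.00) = 391.00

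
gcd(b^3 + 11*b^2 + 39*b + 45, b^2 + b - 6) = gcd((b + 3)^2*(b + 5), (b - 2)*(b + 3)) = b + 3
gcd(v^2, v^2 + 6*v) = v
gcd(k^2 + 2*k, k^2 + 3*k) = k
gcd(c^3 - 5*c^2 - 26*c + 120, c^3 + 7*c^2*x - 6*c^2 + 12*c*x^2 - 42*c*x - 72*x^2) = c - 6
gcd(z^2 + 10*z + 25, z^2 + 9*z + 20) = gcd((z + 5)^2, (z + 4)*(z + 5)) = z + 5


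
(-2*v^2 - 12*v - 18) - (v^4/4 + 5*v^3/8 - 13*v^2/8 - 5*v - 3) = -v^4/4 - 5*v^3/8 - 3*v^2/8 - 7*v - 15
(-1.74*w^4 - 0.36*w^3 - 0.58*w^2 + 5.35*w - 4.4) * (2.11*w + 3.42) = -3.6714*w^5 - 6.7104*w^4 - 2.455*w^3 + 9.3049*w^2 + 9.013*w - 15.048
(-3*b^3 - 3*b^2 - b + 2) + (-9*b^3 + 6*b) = -12*b^3 - 3*b^2 + 5*b + 2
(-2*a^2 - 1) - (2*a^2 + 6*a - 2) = -4*a^2 - 6*a + 1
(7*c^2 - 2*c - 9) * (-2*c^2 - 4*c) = -14*c^4 - 24*c^3 + 26*c^2 + 36*c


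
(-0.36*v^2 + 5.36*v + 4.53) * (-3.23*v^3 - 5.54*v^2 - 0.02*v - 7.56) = 1.1628*v^5 - 15.3184*v^4 - 44.3191*v^3 - 22.4818*v^2 - 40.6122*v - 34.2468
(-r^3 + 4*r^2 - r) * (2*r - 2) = -2*r^4 + 10*r^3 - 10*r^2 + 2*r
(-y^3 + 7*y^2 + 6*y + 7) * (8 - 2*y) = 2*y^4 - 22*y^3 + 44*y^2 + 34*y + 56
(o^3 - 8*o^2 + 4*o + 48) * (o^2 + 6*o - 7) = o^5 - 2*o^4 - 51*o^3 + 128*o^2 + 260*o - 336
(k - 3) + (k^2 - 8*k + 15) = k^2 - 7*k + 12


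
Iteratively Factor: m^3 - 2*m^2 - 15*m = (m)*(m^2 - 2*m - 15) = m*(m + 3)*(m - 5)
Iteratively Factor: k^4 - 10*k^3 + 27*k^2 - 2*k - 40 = (k - 2)*(k^3 - 8*k^2 + 11*k + 20) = (k - 4)*(k - 2)*(k^2 - 4*k - 5) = (k - 5)*(k - 4)*(k - 2)*(k + 1)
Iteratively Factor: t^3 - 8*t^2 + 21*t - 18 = (t - 3)*(t^2 - 5*t + 6) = (t - 3)^2*(t - 2)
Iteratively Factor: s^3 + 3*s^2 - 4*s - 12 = (s - 2)*(s^2 + 5*s + 6) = (s - 2)*(s + 3)*(s + 2)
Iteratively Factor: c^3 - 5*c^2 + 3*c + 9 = (c + 1)*(c^2 - 6*c + 9) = (c - 3)*(c + 1)*(c - 3)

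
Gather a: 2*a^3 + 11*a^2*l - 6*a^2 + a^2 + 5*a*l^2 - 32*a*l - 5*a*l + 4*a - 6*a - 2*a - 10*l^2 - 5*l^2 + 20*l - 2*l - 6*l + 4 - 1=2*a^3 + a^2*(11*l - 5) + a*(5*l^2 - 37*l - 4) - 15*l^2 + 12*l + 3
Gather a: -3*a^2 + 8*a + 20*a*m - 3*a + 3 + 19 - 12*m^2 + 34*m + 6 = -3*a^2 + a*(20*m + 5) - 12*m^2 + 34*m + 28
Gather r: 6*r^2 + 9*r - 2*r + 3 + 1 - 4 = 6*r^2 + 7*r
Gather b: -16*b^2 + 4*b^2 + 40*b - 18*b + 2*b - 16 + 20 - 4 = -12*b^2 + 24*b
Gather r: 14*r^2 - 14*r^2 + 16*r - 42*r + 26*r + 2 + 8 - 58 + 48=0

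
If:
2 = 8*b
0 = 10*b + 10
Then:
No Solution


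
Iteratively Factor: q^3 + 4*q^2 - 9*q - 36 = (q - 3)*(q^2 + 7*q + 12) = (q - 3)*(q + 4)*(q + 3)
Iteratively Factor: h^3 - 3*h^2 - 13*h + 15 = (h - 1)*(h^2 - 2*h - 15) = (h - 5)*(h - 1)*(h + 3)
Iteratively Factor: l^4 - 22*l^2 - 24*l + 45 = (l - 1)*(l^3 + l^2 - 21*l - 45) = (l - 5)*(l - 1)*(l^2 + 6*l + 9) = (l - 5)*(l - 1)*(l + 3)*(l + 3)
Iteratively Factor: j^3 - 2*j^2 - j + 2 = (j - 1)*(j^2 - j - 2) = (j - 1)*(j + 1)*(j - 2)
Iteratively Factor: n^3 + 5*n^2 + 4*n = (n)*(n^2 + 5*n + 4) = n*(n + 4)*(n + 1)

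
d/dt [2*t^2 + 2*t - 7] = 4*t + 2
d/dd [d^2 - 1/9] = 2*d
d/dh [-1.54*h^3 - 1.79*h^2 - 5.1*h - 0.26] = -4.62*h^2 - 3.58*h - 5.1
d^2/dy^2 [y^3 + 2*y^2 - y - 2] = 6*y + 4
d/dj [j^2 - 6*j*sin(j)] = -6*j*cos(j) + 2*j - 6*sin(j)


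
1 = 1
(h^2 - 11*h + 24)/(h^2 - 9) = (h - 8)/(h + 3)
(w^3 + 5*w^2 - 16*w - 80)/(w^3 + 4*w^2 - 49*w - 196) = (w^2 + w - 20)/(w^2 - 49)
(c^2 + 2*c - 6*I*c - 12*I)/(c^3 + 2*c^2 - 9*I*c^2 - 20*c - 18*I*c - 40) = (c - 6*I)/(c^2 - 9*I*c - 20)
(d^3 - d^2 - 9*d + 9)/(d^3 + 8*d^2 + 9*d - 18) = (d - 3)/(d + 6)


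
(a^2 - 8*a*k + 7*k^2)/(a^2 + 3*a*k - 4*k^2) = (a - 7*k)/(a + 4*k)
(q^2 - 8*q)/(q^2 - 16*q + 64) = q/(q - 8)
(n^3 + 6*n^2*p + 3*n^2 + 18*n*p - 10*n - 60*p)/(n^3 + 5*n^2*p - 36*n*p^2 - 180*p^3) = (-n^2 - 3*n + 10)/(-n^2 + n*p + 30*p^2)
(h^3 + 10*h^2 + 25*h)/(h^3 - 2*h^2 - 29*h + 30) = h*(h + 5)/(h^2 - 7*h + 6)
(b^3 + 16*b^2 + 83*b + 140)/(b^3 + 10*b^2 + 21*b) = (b^2 + 9*b + 20)/(b*(b + 3))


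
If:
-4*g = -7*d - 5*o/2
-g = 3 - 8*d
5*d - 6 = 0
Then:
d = 6/5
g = 33/5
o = 36/5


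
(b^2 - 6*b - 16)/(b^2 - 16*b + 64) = (b + 2)/(b - 8)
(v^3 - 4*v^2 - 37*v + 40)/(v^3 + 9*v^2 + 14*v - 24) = (v^2 - 3*v - 40)/(v^2 + 10*v + 24)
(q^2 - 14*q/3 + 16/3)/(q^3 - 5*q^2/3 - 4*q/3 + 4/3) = (3*q - 8)/(3*q^2 + q - 2)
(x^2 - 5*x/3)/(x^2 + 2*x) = (x - 5/3)/(x + 2)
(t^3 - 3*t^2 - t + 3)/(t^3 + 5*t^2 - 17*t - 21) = (t - 1)/(t + 7)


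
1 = 1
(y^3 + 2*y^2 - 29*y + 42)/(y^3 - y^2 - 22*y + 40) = (y^2 + 4*y - 21)/(y^2 + y - 20)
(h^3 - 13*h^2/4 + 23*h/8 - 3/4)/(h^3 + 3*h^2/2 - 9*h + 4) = (h - 3/4)/(h + 4)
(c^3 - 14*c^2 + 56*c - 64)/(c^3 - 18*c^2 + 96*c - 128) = (c - 4)/(c - 8)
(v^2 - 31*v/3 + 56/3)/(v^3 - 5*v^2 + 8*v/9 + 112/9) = 3*(v - 8)/(3*v^2 - 8*v - 16)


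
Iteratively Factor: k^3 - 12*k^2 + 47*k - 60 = (k - 3)*(k^2 - 9*k + 20) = (k - 5)*(k - 3)*(k - 4)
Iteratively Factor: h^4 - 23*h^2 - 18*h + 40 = (h + 2)*(h^3 - 2*h^2 - 19*h + 20) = (h - 5)*(h + 2)*(h^2 + 3*h - 4) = (h - 5)*(h + 2)*(h + 4)*(h - 1)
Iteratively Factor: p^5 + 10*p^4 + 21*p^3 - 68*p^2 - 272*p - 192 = (p + 4)*(p^4 + 6*p^3 - 3*p^2 - 56*p - 48) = (p + 4)^2*(p^3 + 2*p^2 - 11*p - 12) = (p + 1)*(p + 4)^2*(p^2 + p - 12) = (p + 1)*(p + 4)^3*(p - 3)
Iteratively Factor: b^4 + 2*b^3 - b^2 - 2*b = (b + 1)*(b^3 + b^2 - 2*b) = (b + 1)*(b + 2)*(b^2 - b) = (b - 1)*(b + 1)*(b + 2)*(b)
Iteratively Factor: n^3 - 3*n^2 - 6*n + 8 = (n + 2)*(n^2 - 5*n + 4) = (n - 4)*(n + 2)*(n - 1)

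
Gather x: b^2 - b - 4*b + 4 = b^2 - 5*b + 4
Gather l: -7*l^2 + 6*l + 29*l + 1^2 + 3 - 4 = -7*l^2 + 35*l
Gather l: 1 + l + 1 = l + 2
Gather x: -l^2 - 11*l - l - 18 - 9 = -l^2 - 12*l - 27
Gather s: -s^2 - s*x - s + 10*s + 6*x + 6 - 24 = -s^2 + s*(9 - x) + 6*x - 18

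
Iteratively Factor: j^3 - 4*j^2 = (j)*(j^2 - 4*j) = j^2*(j - 4)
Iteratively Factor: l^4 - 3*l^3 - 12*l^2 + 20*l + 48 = (l + 2)*(l^3 - 5*l^2 - 2*l + 24) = (l - 4)*(l + 2)*(l^2 - l - 6) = (l - 4)*(l - 3)*(l + 2)*(l + 2)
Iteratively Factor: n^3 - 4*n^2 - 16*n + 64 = (n - 4)*(n^2 - 16) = (n - 4)*(n + 4)*(n - 4)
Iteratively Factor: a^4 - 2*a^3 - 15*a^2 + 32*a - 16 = (a - 1)*(a^3 - a^2 - 16*a + 16) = (a - 1)*(a + 4)*(a^2 - 5*a + 4) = (a - 1)^2*(a + 4)*(a - 4)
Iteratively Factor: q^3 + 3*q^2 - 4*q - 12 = (q + 2)*(q^2 + q - 6) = (q + 2)*(q + 3)*(q - 2)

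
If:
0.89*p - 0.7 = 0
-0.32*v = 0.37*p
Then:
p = 0.79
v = -0.91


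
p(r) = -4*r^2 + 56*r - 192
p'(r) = 56 - 8*r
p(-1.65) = -295.29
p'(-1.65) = 69.20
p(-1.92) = -314.27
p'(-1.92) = 71.36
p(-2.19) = -333.82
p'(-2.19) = 73.52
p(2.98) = -60.64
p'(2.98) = 32.16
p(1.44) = -119.65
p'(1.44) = 44.48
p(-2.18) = -333.09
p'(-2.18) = 73.44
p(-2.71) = -373.14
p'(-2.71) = 77.68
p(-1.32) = -272.89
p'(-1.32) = 66.56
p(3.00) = -60.00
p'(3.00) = 32.00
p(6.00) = 0.00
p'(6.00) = 8.00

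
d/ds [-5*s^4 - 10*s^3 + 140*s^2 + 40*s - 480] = -20*s^3 - 30*s^2 + 280*s + 40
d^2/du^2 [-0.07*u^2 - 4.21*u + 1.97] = -0.140000000000000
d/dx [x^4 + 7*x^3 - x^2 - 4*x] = 4*x^3 + 21*x^2 - 2*x - 4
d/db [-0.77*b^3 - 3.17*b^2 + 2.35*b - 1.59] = -2.31*b^2 - 6.34*b + 2.35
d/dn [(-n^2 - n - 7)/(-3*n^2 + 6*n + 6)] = (-n^2 - 6*n + 4)/(n^4 - 4*n^3 + 8*n + 4)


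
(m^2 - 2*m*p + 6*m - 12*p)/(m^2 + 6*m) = (m - 2*p)/m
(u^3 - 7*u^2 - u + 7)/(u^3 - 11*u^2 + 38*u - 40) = (u^3 - 7*u^2 - u + 7)/(u^3 - 11*u^2 + 38*u - 40)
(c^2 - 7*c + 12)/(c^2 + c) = (c^2 - 7*c + 12)/(c*(c + 1))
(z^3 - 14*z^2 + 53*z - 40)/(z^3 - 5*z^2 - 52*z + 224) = (z^2 - 6*z + 5)/(z^2 + 3*z - 28)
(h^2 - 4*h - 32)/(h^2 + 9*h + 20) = (h - 8)/(h + 5)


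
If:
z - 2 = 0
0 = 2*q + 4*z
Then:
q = -4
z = 2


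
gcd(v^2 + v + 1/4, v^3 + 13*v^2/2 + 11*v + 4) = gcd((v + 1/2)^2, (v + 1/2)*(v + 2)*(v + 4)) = v + 1/2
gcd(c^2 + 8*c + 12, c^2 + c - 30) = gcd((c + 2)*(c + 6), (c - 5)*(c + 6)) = c + 6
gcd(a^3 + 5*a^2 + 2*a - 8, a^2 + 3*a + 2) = a + 2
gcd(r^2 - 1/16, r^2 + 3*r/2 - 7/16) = r - 1/4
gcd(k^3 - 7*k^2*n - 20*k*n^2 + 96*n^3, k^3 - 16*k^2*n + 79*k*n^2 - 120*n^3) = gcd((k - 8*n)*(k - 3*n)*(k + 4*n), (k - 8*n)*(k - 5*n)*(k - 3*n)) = k^2 - 11*k*n + 24*n^2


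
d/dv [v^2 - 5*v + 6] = 2*v - 5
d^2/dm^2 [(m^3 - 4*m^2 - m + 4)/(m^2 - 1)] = 0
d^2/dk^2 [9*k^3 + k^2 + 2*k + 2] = 54*k + 2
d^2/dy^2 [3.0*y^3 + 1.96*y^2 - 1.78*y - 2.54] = 18.0*y + 3.92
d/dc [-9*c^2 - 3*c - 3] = -18*c - 3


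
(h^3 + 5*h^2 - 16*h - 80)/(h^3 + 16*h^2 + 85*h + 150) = (h^2 - 16)/(h^2 + 11*h + 30)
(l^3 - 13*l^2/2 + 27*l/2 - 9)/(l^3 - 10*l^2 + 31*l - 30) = (l - 3/2)/(l - 5)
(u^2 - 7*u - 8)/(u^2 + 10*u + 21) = (u^2 - 7*u - 8)/(u^2 + 10*u + 21)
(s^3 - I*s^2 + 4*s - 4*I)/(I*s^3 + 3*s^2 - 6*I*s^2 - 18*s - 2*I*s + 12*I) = (-I*s + 2)/(s - 6)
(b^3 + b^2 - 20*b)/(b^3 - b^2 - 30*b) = (b - 4)/(b - 6)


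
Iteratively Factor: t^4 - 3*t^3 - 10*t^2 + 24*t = (t - 2)*(t^3 - t^2 - 12*t) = (t - 2)*(t + 3)*(t^2 - 4*t) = (t - 4)*(t - 2)*(t + 3)*(t)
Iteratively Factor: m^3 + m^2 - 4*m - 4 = (m + 2)*(m^2 - m - 2) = (m + 1)*(m + 2)*(m - 2)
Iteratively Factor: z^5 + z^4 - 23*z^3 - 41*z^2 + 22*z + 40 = (z + 2)*(z^4 - z^3 - 21*z^2 + z + 20) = (z + 2)*(z + 4)*(z^3 - 5*z^2 - z + 5) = (z + 1)*(z + 2)*(z + 4)*(z^2 - 6*z + 5) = (z - 5)*(z + 1)*(z + 2)*(z + 4)*(z - 1)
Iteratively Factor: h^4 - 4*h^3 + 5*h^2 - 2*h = (h - 1)*(h^3 - 3*h^2 + 2*h) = h*(h - 1)*(h^2 - 3*h + 2) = h*(h - 1)^2*(h - 2)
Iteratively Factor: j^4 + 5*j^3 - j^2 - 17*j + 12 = (j - 1)*(j^3 + 6*j^2 + 5*j - 12) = (j - 1)*(j + 3)*(j^2 + 3*j - 4) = (j - 1)^2*(j + 3)*(j + 4)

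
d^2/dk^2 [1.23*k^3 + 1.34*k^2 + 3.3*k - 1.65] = 7.38*k + 2.68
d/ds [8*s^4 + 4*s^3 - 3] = s^2*(32*s + 12)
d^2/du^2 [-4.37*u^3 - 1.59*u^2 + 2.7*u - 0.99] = -26.22*u - 3.18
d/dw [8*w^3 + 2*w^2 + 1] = 4*w*(6*w + 1)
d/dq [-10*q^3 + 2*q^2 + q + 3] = -30*q^2 + 4*q + 1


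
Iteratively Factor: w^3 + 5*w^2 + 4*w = (w + 4)*(w^2 + w) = w*(w + 4)*(w + 1)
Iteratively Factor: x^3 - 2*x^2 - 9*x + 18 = (x + 3)*(x^2 - 5*x + 6) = (x - 2)*(x + 3)*(x - 3)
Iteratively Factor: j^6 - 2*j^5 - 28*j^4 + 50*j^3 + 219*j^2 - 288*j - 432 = (j + 3)*(j^5 - 5*j^4 - 13*j^3 + 89*j^2 - 48*j - 144) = (j - 3)*(j + 3)*(j^4 - 2*j^3 - 19*j^2 + 32*j + 48) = (j - 3)*(j + 3)*(j + 4)*(j^3 - 6*j^2 + 5*j + 12) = (j - 3)*(j + 1)*(j + 3)*(j + 4)*(j^2 - 7*j + 12) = (j - 4)*(j - 3)*(j + 1)*(j + 3)*(j + 4)*(j - 3)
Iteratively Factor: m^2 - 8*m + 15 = (m - 5)*(m - 3)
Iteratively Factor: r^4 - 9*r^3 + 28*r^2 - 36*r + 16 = (r - 1)*(r^3 - 8*r^2 + 20*r - 16) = (r - 2)*(r - 1)*(r^2 - 6*r + 8) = (r - 2)^2*(r - 1)*(r - 4)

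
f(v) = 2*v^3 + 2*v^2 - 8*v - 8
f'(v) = 6*v^2 + 4*v - 8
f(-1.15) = 0.80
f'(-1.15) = -4.66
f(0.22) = -9.64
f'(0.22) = -6.83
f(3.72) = 92.87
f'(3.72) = 89.91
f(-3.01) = -20.34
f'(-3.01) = 34.32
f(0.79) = -12.09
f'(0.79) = -1.10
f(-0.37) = -4.87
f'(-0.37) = -8.66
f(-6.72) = -470.85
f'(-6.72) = 236.07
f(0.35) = -10.47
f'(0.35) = -5.86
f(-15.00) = -6188.00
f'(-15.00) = 1282.00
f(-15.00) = -6188.00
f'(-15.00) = 1282.00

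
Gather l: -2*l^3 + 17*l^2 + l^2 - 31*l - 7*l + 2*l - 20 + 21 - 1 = -2*l^3 + 18*l^2 - 36*l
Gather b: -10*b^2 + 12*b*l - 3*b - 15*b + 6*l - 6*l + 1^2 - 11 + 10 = -10*b^2 + b*(12*l - 18)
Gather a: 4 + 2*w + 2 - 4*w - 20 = -2*w - 14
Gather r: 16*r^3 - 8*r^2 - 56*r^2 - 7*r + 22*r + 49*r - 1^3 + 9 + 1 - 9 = 16*r^3 - 64*r^2 + 64*r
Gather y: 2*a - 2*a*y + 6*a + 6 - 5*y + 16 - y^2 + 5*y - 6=-2*a*y + 8*a - y^2 + 16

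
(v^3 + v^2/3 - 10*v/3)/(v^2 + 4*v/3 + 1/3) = v*(3*v^2 + v - 10)/(3*v^2 + 4*v + 1)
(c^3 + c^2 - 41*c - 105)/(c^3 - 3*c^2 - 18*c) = (c^2 - 2*c - 35)/(c*(c - 6))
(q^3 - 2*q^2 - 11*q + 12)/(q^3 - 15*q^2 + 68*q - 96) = (q^2 + 2*q - 3)/(q^2 - 11*q + 24)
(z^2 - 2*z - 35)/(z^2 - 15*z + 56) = (z + 5)/(z - 8)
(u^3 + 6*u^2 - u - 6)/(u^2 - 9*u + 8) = (u^2 + 7*u + 6)/(u - 8)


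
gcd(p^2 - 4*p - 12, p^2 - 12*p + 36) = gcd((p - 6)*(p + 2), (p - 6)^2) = p - 6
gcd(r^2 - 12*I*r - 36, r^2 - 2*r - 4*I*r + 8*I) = 1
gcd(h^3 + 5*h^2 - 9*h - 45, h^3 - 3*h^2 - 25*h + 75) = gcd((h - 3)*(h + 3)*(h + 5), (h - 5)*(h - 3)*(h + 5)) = h^2 + 2*h - 15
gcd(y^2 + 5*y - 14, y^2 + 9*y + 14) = y + 7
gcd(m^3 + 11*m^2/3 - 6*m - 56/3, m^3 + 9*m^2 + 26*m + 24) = m^2 + 6*m + 8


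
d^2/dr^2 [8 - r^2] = -2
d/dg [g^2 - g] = 2*g - 1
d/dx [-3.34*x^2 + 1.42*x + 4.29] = 1.42 - 6.68*x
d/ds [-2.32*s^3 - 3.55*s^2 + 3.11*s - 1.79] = -6.96*s^2 - 7.1*s + 3.11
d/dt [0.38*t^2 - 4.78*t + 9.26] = 0.76*t - 4.78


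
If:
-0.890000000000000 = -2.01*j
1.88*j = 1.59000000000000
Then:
No Solution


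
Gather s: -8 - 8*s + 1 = -8*s - 7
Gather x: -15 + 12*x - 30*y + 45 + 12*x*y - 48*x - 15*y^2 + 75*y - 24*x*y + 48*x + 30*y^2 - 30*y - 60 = x*(12 - 12*y) + 15*y^2 + 15*y - 30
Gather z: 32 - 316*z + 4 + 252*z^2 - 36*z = 252*z^2 - 352*z + 36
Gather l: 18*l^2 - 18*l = 18*l^2 - 18*l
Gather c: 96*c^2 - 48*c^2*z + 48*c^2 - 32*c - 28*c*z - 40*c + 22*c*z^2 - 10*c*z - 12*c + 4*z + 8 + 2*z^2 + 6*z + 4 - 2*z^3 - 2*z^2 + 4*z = c^2*(144 - 48*z) + c*(22*z^2 - 38*z - 84) - 2*z^3 + 14*z + 12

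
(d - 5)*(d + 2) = d^2 - 3*d - 10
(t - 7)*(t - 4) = t^2 - 11*t + 28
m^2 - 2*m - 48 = (m - 8)*(m + 6)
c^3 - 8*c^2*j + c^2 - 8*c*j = c*(c + 1)*(c - 8*j)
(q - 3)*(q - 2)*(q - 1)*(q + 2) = q^4 - 4*q^3 - q^2 + 16*q - 12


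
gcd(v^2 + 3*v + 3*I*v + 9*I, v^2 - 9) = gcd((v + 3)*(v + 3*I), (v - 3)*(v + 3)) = v + 3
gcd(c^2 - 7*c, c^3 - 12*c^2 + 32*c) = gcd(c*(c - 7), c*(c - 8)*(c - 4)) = c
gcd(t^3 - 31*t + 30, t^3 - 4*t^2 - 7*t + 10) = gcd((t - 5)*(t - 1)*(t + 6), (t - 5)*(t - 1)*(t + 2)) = t^2 - 6*t + 5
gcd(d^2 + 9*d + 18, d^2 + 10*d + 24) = d + 6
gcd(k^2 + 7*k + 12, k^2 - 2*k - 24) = k + 4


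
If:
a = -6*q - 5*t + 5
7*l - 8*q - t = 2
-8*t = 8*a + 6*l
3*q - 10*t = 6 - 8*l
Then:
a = -3383/2599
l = 2860/2599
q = 1698/2599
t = 1238/2599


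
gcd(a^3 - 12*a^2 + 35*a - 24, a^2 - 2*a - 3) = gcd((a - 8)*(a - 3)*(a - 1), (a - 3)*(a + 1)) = a - 3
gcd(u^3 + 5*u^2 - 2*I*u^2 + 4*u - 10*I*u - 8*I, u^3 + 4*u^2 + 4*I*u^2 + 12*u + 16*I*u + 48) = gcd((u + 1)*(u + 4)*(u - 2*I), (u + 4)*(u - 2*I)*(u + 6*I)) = u^2 + u*(4 - 2*I) - 8*I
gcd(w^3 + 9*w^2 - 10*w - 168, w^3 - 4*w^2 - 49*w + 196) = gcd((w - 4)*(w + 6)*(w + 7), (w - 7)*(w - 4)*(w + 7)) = w^2 + 3*w - 28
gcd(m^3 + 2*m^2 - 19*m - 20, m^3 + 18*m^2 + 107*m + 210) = m + 5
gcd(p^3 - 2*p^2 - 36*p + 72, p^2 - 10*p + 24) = p - 6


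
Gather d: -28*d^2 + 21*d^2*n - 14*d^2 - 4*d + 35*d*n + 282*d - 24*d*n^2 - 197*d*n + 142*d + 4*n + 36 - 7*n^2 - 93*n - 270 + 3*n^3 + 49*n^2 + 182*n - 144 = d^2*(21*n - 42) + d*(-24*n^2 - 162*n + 420) + 3*n^3 + 42*n^2 + 93*n - 378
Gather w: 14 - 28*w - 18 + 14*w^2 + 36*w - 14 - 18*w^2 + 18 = -4*w^2 + 8*w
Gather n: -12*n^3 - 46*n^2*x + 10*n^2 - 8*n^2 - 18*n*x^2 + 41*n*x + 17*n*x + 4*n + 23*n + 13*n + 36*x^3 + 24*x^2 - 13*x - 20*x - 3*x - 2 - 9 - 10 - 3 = -12*n^3 + n^2*(2 - 46*x) + n*(-18*x^2 + 58*x + 40) + 36*x^3 + 24*x^2 - 36*x - 24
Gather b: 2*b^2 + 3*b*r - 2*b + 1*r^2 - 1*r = 2*b^2 + b*(3*r - 2) + r^2 - r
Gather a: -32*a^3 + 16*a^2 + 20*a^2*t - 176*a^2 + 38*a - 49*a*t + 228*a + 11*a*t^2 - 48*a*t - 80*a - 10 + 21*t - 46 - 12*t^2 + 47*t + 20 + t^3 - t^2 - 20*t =-32*a^3 + a^2*(20*t - 160) + a*(11*t^2 - 97*t + 186) + t^3 - 13*t^2 + 48*t - 36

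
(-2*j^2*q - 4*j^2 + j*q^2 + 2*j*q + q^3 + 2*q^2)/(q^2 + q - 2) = (-2*j^2 + j*q + q^2)/(q - 1)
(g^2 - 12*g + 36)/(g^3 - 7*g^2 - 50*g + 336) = (g - 6)/(g^2 - g - 56)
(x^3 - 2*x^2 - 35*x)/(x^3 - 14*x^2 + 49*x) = (x + 5)/(x - 7)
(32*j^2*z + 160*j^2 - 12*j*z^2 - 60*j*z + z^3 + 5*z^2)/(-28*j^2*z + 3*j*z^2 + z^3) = (-8*j*z - 40*j + z^2 + 5*z)/(z*(7*j + z))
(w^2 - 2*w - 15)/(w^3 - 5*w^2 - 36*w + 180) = (w + 3)/(w^2 - 36)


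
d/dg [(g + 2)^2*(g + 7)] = (g + 2)*(3*g + 16)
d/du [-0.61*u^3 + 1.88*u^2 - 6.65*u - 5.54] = -1.83*u^2 + 3.76*u - 6.65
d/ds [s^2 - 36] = 2*s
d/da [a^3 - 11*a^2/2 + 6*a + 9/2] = 3*a^2 - 11*a + 6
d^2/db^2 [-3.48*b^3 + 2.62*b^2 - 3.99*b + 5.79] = 5.24 - 20.88*b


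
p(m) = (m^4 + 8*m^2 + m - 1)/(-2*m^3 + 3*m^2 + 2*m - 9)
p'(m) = (6*m^2 - 6*m - 2)*(m^4 + 8*m^2 + m - 1)/(-2*m^3 + 3*m^2 + 2*m - 9)^2 + (4*m^3 + 16*m + 1)/(-2*m^3 + 3*m^2 + 2*m - 9)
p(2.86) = -5.26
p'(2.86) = 0.66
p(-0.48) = -0.05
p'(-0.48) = 0.80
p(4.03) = -4.77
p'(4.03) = 0.15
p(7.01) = -5.24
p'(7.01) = -0.33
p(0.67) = -0.50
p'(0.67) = -2.11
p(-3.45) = 2.28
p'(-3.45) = -0.13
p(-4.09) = 2.41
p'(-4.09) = -0.25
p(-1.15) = -2.37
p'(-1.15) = 12.57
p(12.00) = -7.28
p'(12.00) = -0.45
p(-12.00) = 5.67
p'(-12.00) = -0.47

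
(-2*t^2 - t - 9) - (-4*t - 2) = -2*t^2 + 3*t - 7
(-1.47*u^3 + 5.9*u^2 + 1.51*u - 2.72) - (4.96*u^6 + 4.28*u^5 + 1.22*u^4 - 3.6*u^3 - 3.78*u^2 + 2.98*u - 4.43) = -4.96*u^6 - 4.28*u^5 - 1.22*u^4 + 2.13*u^3 + 9.68*u^2 - 1.47*u + 1.71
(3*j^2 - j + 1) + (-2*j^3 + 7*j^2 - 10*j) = -2*j^3 + 10*j^2 - 11*j + 1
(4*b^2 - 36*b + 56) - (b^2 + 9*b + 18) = 3*b^2 - 45*b + 38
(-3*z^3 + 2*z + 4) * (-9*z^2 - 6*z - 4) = 27*z^5 + 18*z^4 - 6*z^3 - 48*z^2 - 32*z - 16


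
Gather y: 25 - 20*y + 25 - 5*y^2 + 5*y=-5*y^2 - 15*y + 50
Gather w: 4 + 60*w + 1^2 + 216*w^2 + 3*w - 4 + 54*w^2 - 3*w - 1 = 270*w^2 + 60*w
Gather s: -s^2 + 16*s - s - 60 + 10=-s^2 + 15*s - 50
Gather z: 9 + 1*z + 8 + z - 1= 2*z + 16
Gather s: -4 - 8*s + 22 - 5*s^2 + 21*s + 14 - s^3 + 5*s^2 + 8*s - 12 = -s^3 + 21*s + 20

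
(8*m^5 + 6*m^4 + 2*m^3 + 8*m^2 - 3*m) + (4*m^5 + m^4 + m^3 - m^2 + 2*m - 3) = 12*m^5 + 7*m^4 + 3*m^3 + 7*m^2 - m - 3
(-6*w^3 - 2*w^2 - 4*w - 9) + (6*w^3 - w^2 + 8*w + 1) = -3*w^2 + 4*w - 8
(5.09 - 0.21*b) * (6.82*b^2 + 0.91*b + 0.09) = -1.4322*b^3 + 34.5227*b^2 + 4.613*b + 0.4581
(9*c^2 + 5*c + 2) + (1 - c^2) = 8*c^2 + 5*c + 3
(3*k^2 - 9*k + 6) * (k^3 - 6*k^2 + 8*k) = 3*k^5 - 27*k^4 + 84*k^3 - 108*k^2 + 48*k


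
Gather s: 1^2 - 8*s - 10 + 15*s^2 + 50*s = 15*s^2 + 42*s - 9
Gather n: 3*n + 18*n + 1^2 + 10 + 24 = 21*n + 35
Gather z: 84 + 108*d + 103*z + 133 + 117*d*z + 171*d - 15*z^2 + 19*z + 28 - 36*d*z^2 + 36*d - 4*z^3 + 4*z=315*d - 4*z^3 + z^2*(-36*d - 15) + z*(117*d + 126) + 245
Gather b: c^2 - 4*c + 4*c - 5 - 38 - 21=c^2 - 64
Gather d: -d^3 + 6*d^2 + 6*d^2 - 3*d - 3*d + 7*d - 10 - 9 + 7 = -d^3 + 12*d^2 + d - 12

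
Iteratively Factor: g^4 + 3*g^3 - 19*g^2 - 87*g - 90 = (g + 3)*(g^3 - 19*g - 30) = (g + 2)*(g + 3)*(g^2 - 2*g - 15) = (g + 2)*(g + 3)^2*(g - 5)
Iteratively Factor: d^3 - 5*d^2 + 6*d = (d)*(d^2 - 5*d + 6) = d*(d - 2)*(d - 3)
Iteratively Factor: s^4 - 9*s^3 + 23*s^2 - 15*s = (s - 3)*(s^3 - 6*s^2 + 5*s) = (s - 5)*(s - 3)*(s^2 - s) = (s - 5)*(s - 3)*(s - 1)*(s)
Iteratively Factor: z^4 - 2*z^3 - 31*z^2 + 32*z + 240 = (z + 4)*(z^3 - 6*z^2 - 7*z + 60) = (z + 3)*(z + 4)*(z^2 - 9*z + 20) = (z - 4)*(z + 3)*(z + 4)*(z - 5)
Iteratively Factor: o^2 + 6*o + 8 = (o + 4)*(o + 2)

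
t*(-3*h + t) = -3*h*t + t^2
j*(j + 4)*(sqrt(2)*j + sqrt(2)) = sqrt(2)*j^3 + 5*sqrt(2)*j^2 + 4*sqrt(2)*j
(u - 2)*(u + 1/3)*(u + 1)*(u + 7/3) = u^4 + 5*u^3/3 - 35*u^2/9 - 55*u/9 - 14/9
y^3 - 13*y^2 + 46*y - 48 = (y - 8)*(y - 3)*(y - 2)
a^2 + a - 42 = (a - 6)*(a + 7)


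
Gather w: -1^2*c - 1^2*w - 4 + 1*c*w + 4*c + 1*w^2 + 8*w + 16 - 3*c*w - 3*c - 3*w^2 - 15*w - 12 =-2*w^2 + w*(-2*c - 8)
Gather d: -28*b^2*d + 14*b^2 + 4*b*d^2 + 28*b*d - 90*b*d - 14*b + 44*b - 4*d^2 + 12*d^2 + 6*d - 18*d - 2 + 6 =14*b^2 + 30*b + d^2*(4*b + 8) + d*(-28*b^2 - 62*b - 12) + 4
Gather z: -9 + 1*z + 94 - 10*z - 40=45 - 9*z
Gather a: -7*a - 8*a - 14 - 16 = -15*a - 30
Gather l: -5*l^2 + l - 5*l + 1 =-5*l^2 - 4*l + 1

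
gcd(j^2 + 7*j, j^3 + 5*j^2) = j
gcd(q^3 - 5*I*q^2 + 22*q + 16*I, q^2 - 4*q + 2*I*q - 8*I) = q + 2*I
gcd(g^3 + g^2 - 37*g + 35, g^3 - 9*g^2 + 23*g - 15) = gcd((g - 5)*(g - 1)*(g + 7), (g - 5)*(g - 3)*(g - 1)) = g^2 - 6*g + 5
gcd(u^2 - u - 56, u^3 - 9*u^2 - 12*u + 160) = u - 8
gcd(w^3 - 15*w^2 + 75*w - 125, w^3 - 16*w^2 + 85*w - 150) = w^2 - 10*w + 25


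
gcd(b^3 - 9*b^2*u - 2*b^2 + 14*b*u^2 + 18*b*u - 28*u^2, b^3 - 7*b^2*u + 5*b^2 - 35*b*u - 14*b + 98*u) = -b^2 + 7*b*u + 2*b - 14*u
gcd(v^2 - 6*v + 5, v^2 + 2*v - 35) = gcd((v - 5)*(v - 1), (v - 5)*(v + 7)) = v - 5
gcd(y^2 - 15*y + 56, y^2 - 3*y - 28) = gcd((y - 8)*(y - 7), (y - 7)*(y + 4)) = y - 7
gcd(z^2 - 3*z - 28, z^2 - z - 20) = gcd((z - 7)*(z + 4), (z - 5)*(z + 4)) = z + 4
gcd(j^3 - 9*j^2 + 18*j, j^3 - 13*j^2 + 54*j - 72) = j^2 - 9*j + 18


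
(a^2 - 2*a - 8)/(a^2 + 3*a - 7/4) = 4*(a^2 - 2*a - 8)/(4*a^2 + 12*a - 7)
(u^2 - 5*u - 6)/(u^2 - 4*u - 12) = (u + 1)/(u + 2)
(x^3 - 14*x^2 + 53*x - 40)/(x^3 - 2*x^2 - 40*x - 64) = (x^2 - 6*x + 5)/(x^2 + 6*x + 8)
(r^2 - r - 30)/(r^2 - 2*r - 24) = (r + 5)/(r + 4)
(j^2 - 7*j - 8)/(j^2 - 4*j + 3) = (j^2 - 7*j - 8)/(j^2 - 4*j + 3)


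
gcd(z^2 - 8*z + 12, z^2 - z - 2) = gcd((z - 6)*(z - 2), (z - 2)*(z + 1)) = z - 2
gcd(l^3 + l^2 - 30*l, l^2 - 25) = l - 5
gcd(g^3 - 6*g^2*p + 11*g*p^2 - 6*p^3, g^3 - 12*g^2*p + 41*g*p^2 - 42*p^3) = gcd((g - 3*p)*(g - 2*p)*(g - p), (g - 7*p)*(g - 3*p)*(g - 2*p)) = g^2 - 5*g*p + 6*p^2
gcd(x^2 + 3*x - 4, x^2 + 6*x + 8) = x + 4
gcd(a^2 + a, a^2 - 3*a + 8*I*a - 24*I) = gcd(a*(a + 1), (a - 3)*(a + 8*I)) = 1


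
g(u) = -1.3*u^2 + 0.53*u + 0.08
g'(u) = 0.53 - 2.6*u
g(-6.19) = -53.01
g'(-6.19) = 16.62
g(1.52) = -2.12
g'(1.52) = -3.42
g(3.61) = -14.95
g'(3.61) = -8.86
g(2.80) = -8.63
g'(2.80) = -6.75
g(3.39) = -13.06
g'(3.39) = -8.28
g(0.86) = -0.43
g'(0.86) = -1.71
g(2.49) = -6.66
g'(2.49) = -5.94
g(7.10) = -61.69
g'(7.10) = -17.93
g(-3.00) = -13.21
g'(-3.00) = 8.33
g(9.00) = -100.45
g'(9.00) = -22.87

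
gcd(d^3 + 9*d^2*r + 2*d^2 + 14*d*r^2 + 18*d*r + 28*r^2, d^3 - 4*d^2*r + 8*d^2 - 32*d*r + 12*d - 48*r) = d + 2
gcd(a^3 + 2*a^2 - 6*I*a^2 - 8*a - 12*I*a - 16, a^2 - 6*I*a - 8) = a^2 - 6*I*a - 8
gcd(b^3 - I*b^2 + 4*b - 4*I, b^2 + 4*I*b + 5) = b - I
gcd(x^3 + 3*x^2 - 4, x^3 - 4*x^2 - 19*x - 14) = x + 2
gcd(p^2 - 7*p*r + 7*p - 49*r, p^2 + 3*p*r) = 1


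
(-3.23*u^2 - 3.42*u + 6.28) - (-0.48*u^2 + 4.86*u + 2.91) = -2.75*u^2 - 8.28*u + 3.37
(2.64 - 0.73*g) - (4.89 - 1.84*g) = 1.11*g - 2.25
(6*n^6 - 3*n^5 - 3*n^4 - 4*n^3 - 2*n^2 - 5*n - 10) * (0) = 0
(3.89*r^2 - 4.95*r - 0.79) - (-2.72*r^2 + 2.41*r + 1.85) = 6.61*r^2 - 7.36*r - 2.64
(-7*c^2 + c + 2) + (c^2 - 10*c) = -6*c^2 - 9*c + 2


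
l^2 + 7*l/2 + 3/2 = (l + 1/2)*(l + 3)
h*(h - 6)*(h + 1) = h^3 - 5*h^2 - 6*h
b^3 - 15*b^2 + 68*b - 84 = (b - 7)*(b - 6)*(b - 2)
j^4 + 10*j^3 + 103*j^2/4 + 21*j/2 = j*(j + 1/2)*(j + 7/2)*(j + 6)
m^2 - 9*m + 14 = (m - 7)*(m - 2)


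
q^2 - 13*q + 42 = (q - 7)*(q - 6)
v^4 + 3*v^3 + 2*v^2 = v^2*(v + 1)*(v + 2)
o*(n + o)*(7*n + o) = 7*n^2*o + 8*n*o^2 + o^3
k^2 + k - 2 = (k - 1)*(k + 2)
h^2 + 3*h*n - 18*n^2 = (h - 3*n)*(h + 6*n)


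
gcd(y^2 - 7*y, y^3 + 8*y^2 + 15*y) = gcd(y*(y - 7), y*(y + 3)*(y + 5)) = y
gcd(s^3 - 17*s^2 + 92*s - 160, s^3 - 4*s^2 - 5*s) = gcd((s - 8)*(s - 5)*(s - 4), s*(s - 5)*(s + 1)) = s - 5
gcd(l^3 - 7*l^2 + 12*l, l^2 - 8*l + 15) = l - 3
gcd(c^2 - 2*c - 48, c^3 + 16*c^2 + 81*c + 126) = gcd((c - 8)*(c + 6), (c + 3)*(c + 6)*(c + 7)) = c + 6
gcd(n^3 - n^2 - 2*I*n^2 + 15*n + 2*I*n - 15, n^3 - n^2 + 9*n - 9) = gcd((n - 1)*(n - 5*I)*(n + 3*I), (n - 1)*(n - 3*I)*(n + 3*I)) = n^2 + n*(-1 + 3*I) - 3*I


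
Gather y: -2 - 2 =-4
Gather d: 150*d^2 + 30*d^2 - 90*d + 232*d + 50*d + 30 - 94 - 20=180*d^2 + 192*d - 84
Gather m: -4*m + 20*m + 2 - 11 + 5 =16*m - 4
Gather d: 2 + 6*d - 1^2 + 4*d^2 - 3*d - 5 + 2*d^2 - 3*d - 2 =6*d^2 - 6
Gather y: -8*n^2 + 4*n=-8*n^2 + 4*n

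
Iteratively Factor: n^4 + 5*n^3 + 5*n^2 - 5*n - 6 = (n - 1)*(n^3 + 6*n^2 + 11*n + 6) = (n - 1)*(n + 2)*(n^2 + 4*n + 3) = (n - 1)*(n + 1)*(n + 2)*(n + 3)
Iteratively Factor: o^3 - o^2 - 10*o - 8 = (o + 1)*(o^2 - 2*o - 8) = (o - 4)*(o + 1)*(o + 2)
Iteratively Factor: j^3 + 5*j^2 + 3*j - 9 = (j + 3)*(j^2 + 2*j - 3) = (j - 1)*(j + 3)*(j + 3)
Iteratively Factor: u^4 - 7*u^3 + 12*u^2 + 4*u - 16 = (u - 2)*(u^3 - 5*u^2 + 2*u + 8) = (u - 2)*(u + 1)*(u^2 - 6*u + 8) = (u - 2)^2*(u + 1)*(u - 4)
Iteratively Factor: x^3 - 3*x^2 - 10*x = (x + 2)*(x^2 - 5*x) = x*(x + 2)*(x - 5)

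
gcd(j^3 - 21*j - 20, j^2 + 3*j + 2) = j + 1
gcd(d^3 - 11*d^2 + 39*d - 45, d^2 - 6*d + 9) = d^2 - 6*d + 9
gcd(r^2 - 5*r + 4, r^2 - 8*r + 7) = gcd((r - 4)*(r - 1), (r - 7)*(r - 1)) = r - 1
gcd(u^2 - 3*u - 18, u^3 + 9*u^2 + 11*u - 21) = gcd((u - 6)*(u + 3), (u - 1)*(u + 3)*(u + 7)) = u + 3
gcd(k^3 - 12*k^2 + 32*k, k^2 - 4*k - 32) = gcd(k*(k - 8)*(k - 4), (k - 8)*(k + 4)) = k - 8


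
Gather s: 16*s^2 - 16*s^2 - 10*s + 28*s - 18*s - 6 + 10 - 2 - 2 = 0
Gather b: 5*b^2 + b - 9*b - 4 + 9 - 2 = 5*b^2 - 8*b + 3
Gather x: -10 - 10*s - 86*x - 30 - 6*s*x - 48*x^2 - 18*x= -10*s - 48*x^2 + x*(-6*s - 104) - 40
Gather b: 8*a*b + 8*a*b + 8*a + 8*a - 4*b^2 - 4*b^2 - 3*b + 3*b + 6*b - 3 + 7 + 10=16*a - 8*b^2 + b*(16*a + 6) + 14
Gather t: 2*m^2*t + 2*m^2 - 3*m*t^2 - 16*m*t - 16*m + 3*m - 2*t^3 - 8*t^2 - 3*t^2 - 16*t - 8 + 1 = 2*m^2 - 13*m - 2*t^3 + t^2*(-3*m - 11) + t*(2*m^2 - 16*m - 16) - 7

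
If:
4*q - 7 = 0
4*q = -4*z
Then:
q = 7/4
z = -7/4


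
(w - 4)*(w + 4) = w^2 - 16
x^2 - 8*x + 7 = (x - 7)*(x - 1)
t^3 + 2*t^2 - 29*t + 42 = (t - 3)*(t - 2)*(t + 7)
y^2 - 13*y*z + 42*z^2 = (y - 7*z)*(y - 6*z)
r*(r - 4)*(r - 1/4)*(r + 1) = r^4 - 13*r^3/4 - 13*r^2/4 + r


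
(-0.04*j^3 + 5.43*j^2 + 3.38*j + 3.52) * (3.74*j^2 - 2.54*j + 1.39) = -0.1496*j^5 + 20.4098*j^4 - 1.2066*j^3 + 12.1273*j^2 - 4.2426*j + 4.8928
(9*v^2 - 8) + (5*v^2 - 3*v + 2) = 14*v^2 - 3*v - 6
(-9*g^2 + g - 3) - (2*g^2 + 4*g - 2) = -11*g^2 - 3*g - 1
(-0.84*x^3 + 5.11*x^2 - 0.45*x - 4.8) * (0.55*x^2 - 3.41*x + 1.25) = -0.462*x^5 + 5.6749*x^4 - 18.7226*x^3 + 5.282*x^2 + 15.8055*x - 6.0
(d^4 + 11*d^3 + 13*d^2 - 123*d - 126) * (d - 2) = d^5 + 9*d^4 - 9*d^3 - 149*d^2 + 120*d + 252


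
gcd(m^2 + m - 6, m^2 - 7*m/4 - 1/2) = m - 2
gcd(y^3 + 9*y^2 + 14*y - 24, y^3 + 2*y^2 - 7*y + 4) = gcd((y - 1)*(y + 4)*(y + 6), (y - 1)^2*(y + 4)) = y^2 + 3*y - 4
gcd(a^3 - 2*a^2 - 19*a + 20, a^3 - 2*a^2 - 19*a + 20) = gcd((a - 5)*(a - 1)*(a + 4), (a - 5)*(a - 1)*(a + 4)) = a^3 - 2*a^2 - 19*a + 20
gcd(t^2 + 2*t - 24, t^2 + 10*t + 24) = t + 6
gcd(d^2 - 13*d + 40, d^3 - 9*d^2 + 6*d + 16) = d - 8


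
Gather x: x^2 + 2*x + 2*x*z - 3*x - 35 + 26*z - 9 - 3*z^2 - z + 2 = x^2 + x*(2*z - 1) - 3*z^2 + 25*z - 42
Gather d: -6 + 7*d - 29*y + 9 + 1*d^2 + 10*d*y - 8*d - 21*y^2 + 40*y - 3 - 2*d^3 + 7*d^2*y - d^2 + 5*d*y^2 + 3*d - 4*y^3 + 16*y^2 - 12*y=-2*d^3 + 7*d^2*y + d*(5*y^2 + 10*y + 2) - 4*y^3 - 5*y^2 - y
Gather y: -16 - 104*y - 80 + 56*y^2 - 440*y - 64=56*y^2 - 544*y - 160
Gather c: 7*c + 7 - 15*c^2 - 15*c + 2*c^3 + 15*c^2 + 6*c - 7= 2*c^3 - 2*c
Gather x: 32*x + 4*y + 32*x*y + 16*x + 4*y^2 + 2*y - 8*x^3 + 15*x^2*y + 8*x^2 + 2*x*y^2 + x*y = -8*x^3 + x^2*(15*y + 8) + x*(2*y^2 + 33*y + 48) + 4*y^2 + 6*y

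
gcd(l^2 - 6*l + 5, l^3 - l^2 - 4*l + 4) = l - 1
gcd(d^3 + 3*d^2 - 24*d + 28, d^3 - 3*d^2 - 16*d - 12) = 1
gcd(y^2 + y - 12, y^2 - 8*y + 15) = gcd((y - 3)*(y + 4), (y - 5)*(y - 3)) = y - 3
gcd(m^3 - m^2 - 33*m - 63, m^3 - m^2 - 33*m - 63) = m^3 - m^2 - 33*m - 63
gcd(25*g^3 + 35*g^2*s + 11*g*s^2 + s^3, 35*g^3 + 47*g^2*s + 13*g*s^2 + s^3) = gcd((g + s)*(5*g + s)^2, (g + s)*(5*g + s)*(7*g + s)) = 5*g^2 + 6*g*s + s^2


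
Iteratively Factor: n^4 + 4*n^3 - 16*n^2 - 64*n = (n)*(n^3 + 4*n^2 - 16*n - 64) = n*(n + 4)*(n^2 - 16) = n*(n + 4)^2*(n - 4)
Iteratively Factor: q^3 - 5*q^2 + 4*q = (q)*(q^2 - 5*q + 4) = q*(q - 4)*(q - 1)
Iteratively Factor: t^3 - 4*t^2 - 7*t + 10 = (t - 5)*(t^2 + t - 2) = (t - 5)*(t - 1)*(t + 2)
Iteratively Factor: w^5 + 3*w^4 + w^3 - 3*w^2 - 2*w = (w - 1)*(w^4 + 4*w^3 + 5*w^2 + 2*w) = (w - 1)*(w + 1)*(w^3 + 3*w^2 + 2*w) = (w - 1)*(w + 1)*(w + 2)*(w^2 + w) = w*(w - 1)*(w + 1)*(w + 2)*(w + 1)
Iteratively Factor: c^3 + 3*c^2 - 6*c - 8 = (c - 2)*(c^2 + 5*c + 4) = (c - 2)*(c + 4)*(c + 1)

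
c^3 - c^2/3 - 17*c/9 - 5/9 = (c - 5/3)*(c + 1/3)*(c + 1)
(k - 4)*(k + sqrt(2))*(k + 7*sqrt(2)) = k^3 - 4*k^2 + 8*sqrt(2)*k^2 - 32*sqrt(2)*k + 14*k - 56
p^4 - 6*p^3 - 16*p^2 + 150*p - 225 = (p - 5)*(p - 3)^2*(p + 5)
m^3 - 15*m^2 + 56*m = m*(m - 8)*(m - 7)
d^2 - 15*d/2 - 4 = (d - 8)*(d + 1/2)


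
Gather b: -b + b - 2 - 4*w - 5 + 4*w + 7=0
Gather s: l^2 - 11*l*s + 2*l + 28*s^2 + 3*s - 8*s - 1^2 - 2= l^2 + 2*l + 28*s^2 + s*(-11*l - 5) - 3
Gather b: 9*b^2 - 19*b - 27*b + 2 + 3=9*b^2 - 46*b + 5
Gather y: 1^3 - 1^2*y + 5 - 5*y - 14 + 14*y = 8*y - 8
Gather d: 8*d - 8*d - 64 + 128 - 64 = 0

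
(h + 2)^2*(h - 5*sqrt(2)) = h^3 - 5*sqrt(2)*h^2 + 4*h^2 - 20*sqrt(2)*h + 4*h - 20*sqrt(2)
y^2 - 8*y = y*(y - 8)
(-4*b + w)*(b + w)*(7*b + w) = -28*b^3 - 25*b^2*w + 4*b*w^2 + w^3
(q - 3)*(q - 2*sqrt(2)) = q^2 - 3*q - 2*sqrt(2)*q + 6*sqrt(2)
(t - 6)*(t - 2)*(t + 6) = t^3 - 2*t^2 - 36*t + 72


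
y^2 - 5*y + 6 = (y - 3)*(y - 2)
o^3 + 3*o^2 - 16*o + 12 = (o - 2)*(o - 1)*(o + 6)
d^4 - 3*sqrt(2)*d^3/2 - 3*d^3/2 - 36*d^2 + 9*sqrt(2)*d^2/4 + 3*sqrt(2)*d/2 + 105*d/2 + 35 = (d - 2)*(d + 1/2)*(d - 5*sqrt(2))*(d + 7*sqrt(2)/2)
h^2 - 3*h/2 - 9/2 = (h - 3)*(h + 3/2)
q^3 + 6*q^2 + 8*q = q*(q + 2)*(q + 4)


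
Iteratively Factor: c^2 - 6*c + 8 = (c - 2)*(c - 4)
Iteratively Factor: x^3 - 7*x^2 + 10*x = (x - 5)*(x^2 - 2*x) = x*(x - 5)*(x - 2)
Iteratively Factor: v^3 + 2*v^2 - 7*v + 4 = (v + 4)*(v^2 - 2*v + 1) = (v - 1)*(v + 4)*(v - 1)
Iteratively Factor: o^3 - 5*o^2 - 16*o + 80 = (o - 4)*(o^2 - o - 20) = (o - 4)*(o + 4)*(o - 5)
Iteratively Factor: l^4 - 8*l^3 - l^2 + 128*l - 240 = (l - 3)*(l^3 - 5*l^2 - 16*l + 80) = (l - 4)*(l - 3)*(l^2 - l - 20) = (l - 5)*(l - 4)*(l - 3)*(l + 4)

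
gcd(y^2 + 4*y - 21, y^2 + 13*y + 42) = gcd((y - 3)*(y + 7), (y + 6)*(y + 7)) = y + 7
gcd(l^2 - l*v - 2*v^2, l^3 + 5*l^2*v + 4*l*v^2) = l + v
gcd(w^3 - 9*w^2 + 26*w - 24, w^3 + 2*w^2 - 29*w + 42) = w^2 - 5*w + 6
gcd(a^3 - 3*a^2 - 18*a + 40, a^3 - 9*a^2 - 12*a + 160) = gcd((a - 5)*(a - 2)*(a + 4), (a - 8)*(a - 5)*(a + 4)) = a^2 - a - 20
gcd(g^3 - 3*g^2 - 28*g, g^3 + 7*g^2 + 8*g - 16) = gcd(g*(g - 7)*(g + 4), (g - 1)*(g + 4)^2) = g + 4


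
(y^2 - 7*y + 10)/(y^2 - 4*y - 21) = (-y^2 + 7*y - 10)/(-y^2 + 4*y + 21)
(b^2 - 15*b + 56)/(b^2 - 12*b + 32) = (b - 7)/(b - 4)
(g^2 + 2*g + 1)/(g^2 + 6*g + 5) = (g + 1)/(g + 5)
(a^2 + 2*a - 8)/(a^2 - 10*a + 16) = (a + 4)/(a - 8)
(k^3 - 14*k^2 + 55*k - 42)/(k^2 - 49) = (k^2 - 7*k + 6)/(k + 7)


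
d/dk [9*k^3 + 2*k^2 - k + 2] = 27*k^2 + 4*k - 1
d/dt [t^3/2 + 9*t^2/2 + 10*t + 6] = 3*t^2/2 + 9*t + 10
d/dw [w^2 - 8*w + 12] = 2*w - 8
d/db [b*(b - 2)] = 2*b - 2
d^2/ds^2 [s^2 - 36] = 2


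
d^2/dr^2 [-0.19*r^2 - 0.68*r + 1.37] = -0.380000000000000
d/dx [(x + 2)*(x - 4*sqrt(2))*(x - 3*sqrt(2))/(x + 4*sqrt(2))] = (2*x^3 + 2*x^2 + 5*sqrt(2)*x^2 - 112*x + 16*sqrt(2)*x - 160 + 96*sqrt(2))/(x^2 + 8*sqrt(2)*x + 32)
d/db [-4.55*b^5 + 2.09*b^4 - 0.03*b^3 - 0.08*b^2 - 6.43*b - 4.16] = -22.75*b^4 + 8.36*b^3 - 0.09*b^2 - 0.16*b - 6.43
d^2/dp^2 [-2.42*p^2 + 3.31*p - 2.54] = -4.84000000000000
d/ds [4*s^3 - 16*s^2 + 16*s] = 12*s^2 - 32*s + 16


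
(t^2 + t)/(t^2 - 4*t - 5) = t/(t - 5)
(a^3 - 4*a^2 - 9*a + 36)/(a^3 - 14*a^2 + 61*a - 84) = (a + 3)/(a - 7)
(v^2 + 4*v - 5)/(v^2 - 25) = (v - 1)/(v - 5)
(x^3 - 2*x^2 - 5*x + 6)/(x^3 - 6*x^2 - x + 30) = (x - 1)/(x - 5)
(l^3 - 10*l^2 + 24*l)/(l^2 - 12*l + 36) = l*(l - 4)/(l - 6)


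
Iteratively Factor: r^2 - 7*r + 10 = (r - 2)*(r - 5)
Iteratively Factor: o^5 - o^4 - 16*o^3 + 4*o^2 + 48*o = (o - 4)*(o^4 + 3*o^3 - 4*o^2 - 12*o) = o*(o - 4)*(o^3 + 3*o^2 - 4*o - 12) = o*(o - 4)*(o + 3)*(o^2 - 4) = o*(o - 4)*(o - 2)*(o + 3)*(o + 2)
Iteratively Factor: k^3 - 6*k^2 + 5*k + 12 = (k - 3)*(k^2 - 3*k - 4) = (k - 3)*(k + 1)*(k - 4)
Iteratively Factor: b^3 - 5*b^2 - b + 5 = (b - 5)*(b^2 - 1) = (b - 5)*(b + 1)*(b - 1)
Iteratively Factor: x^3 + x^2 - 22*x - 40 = (x + 4)*(x^2 - 3*x - 10) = (x + 2)*(x + 4)*(x - 5)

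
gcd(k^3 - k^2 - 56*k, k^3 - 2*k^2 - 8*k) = k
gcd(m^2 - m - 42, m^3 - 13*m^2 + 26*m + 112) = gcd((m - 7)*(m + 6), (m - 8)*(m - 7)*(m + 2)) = m - 7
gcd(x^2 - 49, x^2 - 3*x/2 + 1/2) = 1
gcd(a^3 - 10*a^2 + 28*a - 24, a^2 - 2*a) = a - 2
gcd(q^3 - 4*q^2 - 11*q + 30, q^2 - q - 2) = q - 2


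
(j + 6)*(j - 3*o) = j^2 - 3*j*o + 6*j - 18*o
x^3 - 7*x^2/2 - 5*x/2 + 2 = (x - 4)*(x - 1/2)*(x + 1)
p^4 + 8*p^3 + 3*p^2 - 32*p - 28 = (p - 2)*(p + 1)*(p + 2)*(p + 7)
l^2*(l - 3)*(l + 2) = l^4 - l^3 - 6*l^2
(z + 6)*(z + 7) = z^2 + 13*z + 42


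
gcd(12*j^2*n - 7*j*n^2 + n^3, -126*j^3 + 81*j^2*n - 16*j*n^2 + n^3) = 3*j - n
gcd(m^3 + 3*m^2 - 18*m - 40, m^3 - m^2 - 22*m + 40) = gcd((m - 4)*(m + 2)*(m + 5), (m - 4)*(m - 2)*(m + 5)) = m^2 + m - 20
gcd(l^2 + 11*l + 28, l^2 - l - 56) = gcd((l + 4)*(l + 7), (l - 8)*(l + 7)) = l + 7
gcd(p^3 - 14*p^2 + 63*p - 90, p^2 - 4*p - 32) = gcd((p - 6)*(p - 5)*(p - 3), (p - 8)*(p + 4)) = 1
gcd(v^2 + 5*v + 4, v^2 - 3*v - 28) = v + 4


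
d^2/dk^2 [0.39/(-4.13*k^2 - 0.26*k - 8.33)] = (13.304382*k^2 + 0.837564*k - 0.39*(8.26*k + 0.26)*(16.52*k + 0.52) + 26.834262)/(4.13*k^2 + 0.26*k + 8.33)^3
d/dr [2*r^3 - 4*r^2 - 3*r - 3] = 6*r^2 - 8*r - 3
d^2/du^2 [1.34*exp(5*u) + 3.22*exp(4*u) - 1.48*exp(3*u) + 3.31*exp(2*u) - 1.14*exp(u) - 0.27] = (33.5*exp(4*u) + 51.52*exp(3*u) - 13.32*exp(2*u) + 13.24*exp(u) - 1.14)*exp(u)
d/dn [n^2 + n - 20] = 2*n + 1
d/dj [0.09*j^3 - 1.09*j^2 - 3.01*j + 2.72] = 0.27*j^2 - 2.18*j - 3.01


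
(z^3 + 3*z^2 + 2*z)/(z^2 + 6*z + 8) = z*(z + 1)/(z + 4)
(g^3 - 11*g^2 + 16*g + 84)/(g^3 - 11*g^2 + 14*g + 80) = (g^2 - 13*g + 42)/(g^2 - 13*g + 40)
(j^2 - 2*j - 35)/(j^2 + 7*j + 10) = (j - 7)/(j + 2)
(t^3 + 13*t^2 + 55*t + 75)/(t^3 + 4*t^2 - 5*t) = (t^2 + 8*t + 15)/(t*(t - 1))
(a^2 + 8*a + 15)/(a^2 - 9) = (a + 5)/(a - 3)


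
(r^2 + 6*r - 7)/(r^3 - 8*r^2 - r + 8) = (r + 7)/(r^2 - 7*r - 8)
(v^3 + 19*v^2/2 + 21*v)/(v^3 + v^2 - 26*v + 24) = v*(2*v + 7)/(2*(v^2 - 5*v + 4))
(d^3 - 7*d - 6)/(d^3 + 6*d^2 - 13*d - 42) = (d + 1)/(d + 7)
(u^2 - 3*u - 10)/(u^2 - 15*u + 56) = (u^2 - 3*u - 10)/(u^2 - 15*u + 56)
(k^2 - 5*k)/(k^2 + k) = (k - 5)/(k + 1)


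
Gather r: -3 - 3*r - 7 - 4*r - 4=-7*r - 14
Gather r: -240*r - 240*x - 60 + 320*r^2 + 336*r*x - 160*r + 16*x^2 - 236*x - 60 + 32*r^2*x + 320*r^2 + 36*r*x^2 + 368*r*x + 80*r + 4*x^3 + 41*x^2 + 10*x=r^2*(32*x + 640) + r*(36*x^2 + 704*x - 320) + 4*x^3 + 57*x^2 - 466*x - 120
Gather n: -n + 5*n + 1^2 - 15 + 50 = 4*n + 36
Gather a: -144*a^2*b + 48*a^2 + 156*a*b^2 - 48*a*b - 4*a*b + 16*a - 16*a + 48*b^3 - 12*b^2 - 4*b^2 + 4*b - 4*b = a^2*(48 - 144*b) + a*(156*b^2 - 52*b) + 48*b^3 - 16*b^2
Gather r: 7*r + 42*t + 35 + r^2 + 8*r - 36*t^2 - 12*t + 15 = r^2 + 15*r - 36*t^2 + 30*t + 50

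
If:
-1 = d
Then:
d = -1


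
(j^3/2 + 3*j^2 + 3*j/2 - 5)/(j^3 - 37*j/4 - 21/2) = 2*(j^2 + 4*j - 5)/(4*j^2 - 8*j - 21)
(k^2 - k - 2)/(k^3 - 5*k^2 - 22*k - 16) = (k - 2)/(k^2 - 6*k - 16)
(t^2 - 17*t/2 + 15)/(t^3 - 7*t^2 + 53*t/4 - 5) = 2*(t - 6)/(2*t^2 - 9*t + 4)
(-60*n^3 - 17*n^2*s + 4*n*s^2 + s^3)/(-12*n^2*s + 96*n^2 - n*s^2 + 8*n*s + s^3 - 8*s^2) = (5*n + s)/(s - 8)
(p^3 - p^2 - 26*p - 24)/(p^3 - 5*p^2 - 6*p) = (p + 4)/p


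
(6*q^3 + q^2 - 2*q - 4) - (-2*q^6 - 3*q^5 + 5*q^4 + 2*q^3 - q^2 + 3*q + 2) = 2*q^6 + 3*q^5 - 5*q^4 + 4*q^3 + 2*q^2 - 5*q - 6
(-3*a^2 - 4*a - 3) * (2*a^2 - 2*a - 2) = -6*a^4 - 2*a^3 + 8*a^2 + 14*a + 6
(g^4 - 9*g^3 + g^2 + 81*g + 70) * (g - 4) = g^5 - 13*g^4 + 37*g^3 + 77*g^2 - 254*g - 280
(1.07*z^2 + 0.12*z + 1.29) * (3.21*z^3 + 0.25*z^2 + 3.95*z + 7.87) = 3.4347*z^5 + 0.6527*z^4 + 8.3974*z^3 + 9.2174*z^2 + 6.0399*z + 10.1523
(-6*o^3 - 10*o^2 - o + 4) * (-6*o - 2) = 36*o^4 + 72*o^3 + 26*o^2 - 22*o - 8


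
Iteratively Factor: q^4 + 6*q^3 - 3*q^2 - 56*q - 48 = (q + 4)*(q^3 + 2*q^2 - 11*q - 12) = (q + 4)^2*(q^2 - 2*q - 3) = (q + 1)*(q + 4)^2*(q - 3)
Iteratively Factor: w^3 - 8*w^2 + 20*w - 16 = (w - 2)*(w^2 - 6*w + 8) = (w - 2)^2*(w - 4)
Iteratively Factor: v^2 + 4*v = (v)*(v + 4)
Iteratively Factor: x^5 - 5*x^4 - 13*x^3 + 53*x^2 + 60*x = (x)*(x^4 - 5*x^3 - 13*x^2 + 53*x + 60) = x*(x + 3)*(x^3 - 8*x^2 + 11*x + 20) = x*(x - 4)*(x + 3)*(x^2 - 4*x - 5) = x*(x - 4)*(x + 1)*(x + 3)*(x - 5)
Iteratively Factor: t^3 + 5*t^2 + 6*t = (t)*(t^2 + 5*t + 6) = t*(t + 3)*(t + 2)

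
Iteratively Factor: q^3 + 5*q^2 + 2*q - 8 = (q - 1)*(q^2 + 6*q + 8) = (q - 1)*(q + 2)*(q + 4)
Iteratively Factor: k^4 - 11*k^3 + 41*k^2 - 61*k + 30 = (k - 2)*(k^3 - 9*k^2 + 23*k - 15) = (k - 3)*(k - 2)*(k^2 - 6*k + 5) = (k - 3)*(k - 2)*(k - 1)*(k - 5)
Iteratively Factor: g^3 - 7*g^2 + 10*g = (g)*(g^2 - 7*g + 10) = g*(g - 5)*(g - 2)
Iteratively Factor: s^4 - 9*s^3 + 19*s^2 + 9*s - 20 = (s - 5)*(s^3 - 4*s^2 - s + 4) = (s - 5)*(s - 1)*(s^2 - 3*s - 4) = (s - 5)*(s - 1)*(s + 1)*(s - 4)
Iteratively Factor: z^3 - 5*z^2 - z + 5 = (z - 1)*(z^2 - 4*z - 5) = (z - 1)*(z + 1)*(z - 5)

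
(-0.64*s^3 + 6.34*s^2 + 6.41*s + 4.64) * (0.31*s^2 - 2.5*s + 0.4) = -0.1984*s^5 + 3.5654*s^4 - 14.1189*s^3 - 12.0506*s^2 - 9.036*s + 1.856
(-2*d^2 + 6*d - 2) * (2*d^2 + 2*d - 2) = -4*d^4 + 8*d^3 + 12*d^2 - 16*d + 4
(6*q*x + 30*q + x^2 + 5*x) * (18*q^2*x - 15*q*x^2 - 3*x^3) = 108*q^3*x^2 + 540*q^3*x - 72*q^2*x^3 - 360*q^2*x^2 - 33*q*x^4 - 165*q*x^3 - 3*x^5 - 15*x^4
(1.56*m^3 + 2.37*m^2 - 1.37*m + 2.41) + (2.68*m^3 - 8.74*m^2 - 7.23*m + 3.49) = 4.24*m^3 - 6.37*m^2 - 8.6*m + 5.9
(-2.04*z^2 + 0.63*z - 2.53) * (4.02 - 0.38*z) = 0.7752*z^3 - 8.4402*z^2 + 3.494*z - 10.1706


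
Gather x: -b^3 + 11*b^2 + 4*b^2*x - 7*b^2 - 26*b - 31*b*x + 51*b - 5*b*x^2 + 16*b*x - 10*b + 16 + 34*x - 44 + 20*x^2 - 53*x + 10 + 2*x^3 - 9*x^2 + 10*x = -b^3 + 4*b^2 + 15*b + 2*x^3 + x^2*(11 - 5*b) + x*(4*b^2 - 15*b - 9) - 18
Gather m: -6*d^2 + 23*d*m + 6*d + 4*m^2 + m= -6*d^2 + 6*d + 4*m^2 + m*(23*d + 1)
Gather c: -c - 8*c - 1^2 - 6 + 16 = 9 - 9*c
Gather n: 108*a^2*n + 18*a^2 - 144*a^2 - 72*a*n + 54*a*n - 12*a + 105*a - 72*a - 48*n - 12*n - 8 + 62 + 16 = -126*a^2 + 21*a + n*(108*a^2 - 18*a - 60) + 70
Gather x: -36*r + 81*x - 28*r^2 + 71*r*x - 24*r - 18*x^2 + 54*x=-28*r^2 - 60*r - 18*x^2 + x*(71*r + 135)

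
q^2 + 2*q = q*(q + 2)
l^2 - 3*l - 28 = (l - 7)*(l + 4)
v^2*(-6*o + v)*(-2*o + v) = 12*o^2*v^2 - 8*o*v^3 + v^4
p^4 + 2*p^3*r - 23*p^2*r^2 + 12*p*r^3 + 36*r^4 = (p - 3*r)*(p - 2*r)*(p + r)*(p + 6*r)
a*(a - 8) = a^2 - 8*a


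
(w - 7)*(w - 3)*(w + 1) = w^3 - 9*w^2 + 11*w + 21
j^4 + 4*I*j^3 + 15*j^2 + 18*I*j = j*(j - 3*I)*(j + I)*(j + 6*I)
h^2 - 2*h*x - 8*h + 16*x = (h - 8)*(h - 2*x)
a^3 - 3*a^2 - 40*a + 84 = (a - 7)*(a - 2)*(a + 6)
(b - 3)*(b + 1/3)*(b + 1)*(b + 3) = b^4 + 4*b^3/3 - 26*b^2/3 - 12*b - 3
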